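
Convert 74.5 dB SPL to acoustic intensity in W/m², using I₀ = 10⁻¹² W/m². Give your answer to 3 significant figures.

I = I₀·10^(L/10) = 10⁻¹² × 10^(74.5/10) = 10^(-4.550).

2.82e-05 W/m²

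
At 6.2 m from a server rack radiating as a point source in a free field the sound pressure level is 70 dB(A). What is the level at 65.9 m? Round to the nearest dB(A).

49 dB(A)

Point-source attenuation: ΔL = 20·log₁₀(r₂/r₁) = 20·log₁₀(65.9/6.2) = 20.530 dB.
L₂ = 70 − 20·log₁₀(65.9/6.2) = 70 − 20.530 = 49.47 dB(A).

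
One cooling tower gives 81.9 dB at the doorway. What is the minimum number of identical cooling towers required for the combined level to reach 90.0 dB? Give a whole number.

7

N identical sources give L₁ + 10·log₁₀ N, so require 10·log₁₀ N ≥ 90.0 − 81.9 = 8.1 dB.
N ≥ 10^(8.1/10) = 6.457, so N = 7.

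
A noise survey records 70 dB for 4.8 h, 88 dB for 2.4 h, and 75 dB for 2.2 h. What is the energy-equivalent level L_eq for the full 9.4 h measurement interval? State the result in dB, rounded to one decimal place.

82.4 dB

Weight each interval's intensity by its duration and average over T = 9.4 h:
Σ tᵢ·10^(Lᵢ/10) = 4.8·10^(70/10) + 2.4·10^(88/10) + 2.2·10^(75/10) = 1.632e+09.
L_eq = 10·log₁₀(1.632e+09/9.4) = 82.40 dB.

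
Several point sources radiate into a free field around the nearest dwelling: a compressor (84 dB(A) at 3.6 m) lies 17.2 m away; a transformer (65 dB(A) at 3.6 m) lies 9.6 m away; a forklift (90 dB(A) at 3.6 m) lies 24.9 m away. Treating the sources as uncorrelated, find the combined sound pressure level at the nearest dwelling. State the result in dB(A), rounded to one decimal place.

First find each source's level at the receiver (point-source: −20·log₁₀(r/r_ref)), then combine on an intensity basis.
compressor: 84 − 20·log₁₀(17.2/3.6) = 84 − 13.58 = 70.42 dB(A).
transformer: 65 − 20·log₁₀(9.6/3.6) = 65 − 8.52 = 56.48 dB(A).
forklift: 90 − 20·log₁₀(24.9/3.6) = 90 − 16.80 = 73.20 dB(A).
Σ 10^(L/10) = 3.235e+07 → L_total = 10·log₁₀(3.235e+07) = 75.10 dB(A).

75.1 dB(A)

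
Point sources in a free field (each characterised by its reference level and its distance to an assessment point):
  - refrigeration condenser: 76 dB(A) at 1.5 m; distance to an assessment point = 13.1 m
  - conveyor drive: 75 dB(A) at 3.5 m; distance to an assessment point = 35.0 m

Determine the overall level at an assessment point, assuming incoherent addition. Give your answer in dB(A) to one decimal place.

59.2 dB(A)

First find each source's level at the receiver (point-source: −20·log₁₀(r/r_ref)), then combine on an intensity basis.
refrigeration condenser: 76 − 20·log₁₀(13.1/1.5) = 76 − 18.82 = 57.18 dB(A).
conveyor drive: 75 − 20·log₁₀(35.0/3.5) = 75 − 20.00 = 55.00 dB(A).
Σ 10^(L/10) = 8.382e+05 → L_total = 10·log₁₀(8.382e+05) = 59.23 dB(A).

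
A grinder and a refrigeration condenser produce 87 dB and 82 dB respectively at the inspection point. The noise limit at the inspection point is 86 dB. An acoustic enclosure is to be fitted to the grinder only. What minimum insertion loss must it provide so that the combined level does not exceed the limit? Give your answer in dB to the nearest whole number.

Everything except the grinder sums to 10^(82/10) = 1.585e+08 in linear terms, 82.00 dB.
The limit corresponds to 10^(86/10) = 3.981e+08; subtracting the fixed part leaves 2.396e+08 for the grinder, i.e. 83.80 dB.
Required insertion loss = 87 − 83.80 = 3.20 dB.

3 dB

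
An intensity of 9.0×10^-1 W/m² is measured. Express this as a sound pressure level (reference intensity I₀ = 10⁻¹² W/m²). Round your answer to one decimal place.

I/I₀ = 9.0×10^-1/10⁻¹² = 9.0×10^11, and L = 10·log₁₀(I/I₀).
L = 10·(0.9542 + 11) = 119.54 dB.

119.5 dB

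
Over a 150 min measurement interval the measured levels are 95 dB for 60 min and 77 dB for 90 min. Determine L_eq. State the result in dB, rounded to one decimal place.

Weight each interval's intensity by its duration and average over T = 150 min:
Σ tᵢ·10^(Lᵢ/10) = 60·10^(95/10) + 90·10^(77/10) = 1.942e+11.
L_eq = 10·log₁₀(1.942e+11/150) = 91.12 dB.

91.1 dB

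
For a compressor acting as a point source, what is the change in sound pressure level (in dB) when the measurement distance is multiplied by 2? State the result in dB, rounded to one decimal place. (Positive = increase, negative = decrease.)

Point-source spreading: ΔL = −20·log₁₀(r₂/r₁).
ΔL = −20·log₁₀(2) = -6.02 dB.

-6.0 dB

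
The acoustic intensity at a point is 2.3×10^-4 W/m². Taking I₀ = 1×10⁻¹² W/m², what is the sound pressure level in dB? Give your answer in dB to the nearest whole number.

L = 10·log₁₀(I/I₀) = 10·log₁₀(2.3×10^-4/10⁻¹²) = 10·log₁₀(2.3×10^8).
L = 10·(0.3617 + 8) = 83.62 dB.

84 dB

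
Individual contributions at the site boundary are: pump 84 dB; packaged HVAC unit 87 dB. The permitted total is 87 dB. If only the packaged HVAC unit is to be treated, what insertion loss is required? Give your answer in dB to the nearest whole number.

Fixed contribution from the other source: Σ 10^(L/10) = 10^(84/10) = 2.512e+08 (84.00 dB).
The limit corresponds to 10^(87/10) = 5.012e+08; subtracting the fixed part leaves 2.500e+08 for the packaged HVAC unit, i.e. 83.98 dB.
So the packaged HVAC unit must be reduced from 87 to 83.98 dB: IL = 3.02 dB.

3 dB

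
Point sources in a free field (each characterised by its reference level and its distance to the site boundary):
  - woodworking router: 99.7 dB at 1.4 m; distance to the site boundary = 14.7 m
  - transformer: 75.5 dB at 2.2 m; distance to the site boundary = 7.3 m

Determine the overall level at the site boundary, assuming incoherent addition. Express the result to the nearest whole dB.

Propagate each source to the receiver with L = L_ref − 20·log₁₀(r/r_ref), then add intensities.
woodworking router: 99.7 − 20·log₁₀(14.7/1.4) = 99.7 − 20.42 = 79.28 dB.
transformer: 75.5 − 20·log₁₀(7.3/2.2) = 75.5 − 10.42 = 65.08 dB.
Σ 10^(L/10) = 8.787e+07 → L_total = 10·log₁₀(8.787e+07) = 79.44 dB.

79 dB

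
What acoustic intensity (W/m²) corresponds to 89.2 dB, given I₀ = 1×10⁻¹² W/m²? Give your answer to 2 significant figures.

I/I₀ = 10^(89.2/10) = 8.318e+08, so I = 8.318e+08 × 10⁻¹² W/m².

0.00083 W/m²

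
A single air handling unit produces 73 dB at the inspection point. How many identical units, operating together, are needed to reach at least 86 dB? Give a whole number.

The shortfall is 86 − 73 = 13.0 dB, and N units add 10·log₁₀ N, so need 10·log₁₀ N ≥ 13.0.
N ≥ 10^(13.0/10) = 19.953, so N = 20.

20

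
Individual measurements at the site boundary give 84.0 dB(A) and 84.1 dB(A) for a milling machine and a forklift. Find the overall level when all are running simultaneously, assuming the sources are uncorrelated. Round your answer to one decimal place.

Incoherent sources combine by intensity addition: L_total = 10·log₁₀(Σ 10^(L_i/10)).
Σ 10^(L/10) = 10^(84.0/10) + 10^(84.1/10) = 5.082e+08.
L_total = 10·log₁₀(5.082e+08) = 87.06 dB(A).

87.1 dB(A)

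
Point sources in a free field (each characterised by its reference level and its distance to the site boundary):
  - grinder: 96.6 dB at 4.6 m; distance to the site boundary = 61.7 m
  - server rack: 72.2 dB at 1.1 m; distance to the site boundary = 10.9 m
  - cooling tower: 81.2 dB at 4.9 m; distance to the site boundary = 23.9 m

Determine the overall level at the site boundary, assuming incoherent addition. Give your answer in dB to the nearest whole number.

Apply inverse-square spreading to bring every level to the receiver, then sum 10^(L/10).
grinder: 96.6 − 20·log₁₀(61.7/4.6) = 96.6 − 22.55 = 74.05 dB.
server rack: 72.2 − 20·log₁₀(10.9/1.1) = 72.2 − 19.92 = 52.28 dB.
cooling tower: 81.2 − 20·log₁₀(23.9/4.9) = 81.2 − 13.76 = 67.44 dB.
Σ 10^(L/10) = 3.112e+07 → L_total = 10·log₁₀(3.112e+07) = 74.93 dB.

75 dB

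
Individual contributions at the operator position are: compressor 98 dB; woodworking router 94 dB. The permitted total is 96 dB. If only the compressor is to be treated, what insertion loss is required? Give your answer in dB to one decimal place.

Fixed contribution from the other source: Σ 10^(L/10) = 10^(94/10) = 2.512e+09 (94.00 dB).
The limit corresponds to 10^(96/10) = 3.981e+09; subtracting the fixed part leaves 1.469e+09 for the compressor, i.e. 91.67 dB.
Required insertion loss = 98 − 91.67 = 6.33 dB.

6.3 dB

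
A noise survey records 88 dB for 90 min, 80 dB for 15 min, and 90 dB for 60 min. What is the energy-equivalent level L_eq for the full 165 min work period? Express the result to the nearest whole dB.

89 dB

Weight each interval's intensity by its duration and average over T = 165 min:
Σ tᵢ·10^(Lᵢ/10) = 90·10^(88/10) + 15·10^(80/10) + 60·10^(90/10) = 1.183e+11.
L_eq = 10·log₁₀(1.183e+11/165) = 88.55 dB.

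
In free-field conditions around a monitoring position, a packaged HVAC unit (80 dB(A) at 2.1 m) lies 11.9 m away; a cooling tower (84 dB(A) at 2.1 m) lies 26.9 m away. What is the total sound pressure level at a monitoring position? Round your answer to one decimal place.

Propagate each source to the receiver with L = L_ref − 20·log₁₀(r/r_ref), then add intensities.
packaged HVAC unit: 80 − 20·log₁₀(11.9/2.1) = 80 − 15.07 = 64.93 dB(A).
cooling tower: 84 − 20·log₁₀(26.9/2.1) = 84 − 22.15 = 61.85 dB(A).
Σ 10^(L/10) = 4.645e+06 → L_total = 10·log₁₀(4.645e+06) = 66.67 dB(A).

66.7 dB(A)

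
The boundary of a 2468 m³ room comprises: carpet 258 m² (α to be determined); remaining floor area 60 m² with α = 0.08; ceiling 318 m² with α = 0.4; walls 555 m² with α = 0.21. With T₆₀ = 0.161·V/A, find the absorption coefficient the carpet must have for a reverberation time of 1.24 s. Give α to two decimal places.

0.28

A = 0.161·V/T₆₀ = 0.161·2468/1.24 = 320.44 m² sabins.
Absorption from the other surfaces = 60·0.08 + 318·0.4 + 555·0.21 = 248.55 m², so the carpet must supply 71.89 m² over 258 m².
α = 71.89/258 = 0.279.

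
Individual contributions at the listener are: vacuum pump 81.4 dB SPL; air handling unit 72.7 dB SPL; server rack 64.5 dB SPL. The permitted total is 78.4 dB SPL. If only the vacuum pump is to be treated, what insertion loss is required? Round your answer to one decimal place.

The untreated sources together contribute 10^(72.7/10) + 10^(64.5/10) = 2.144e+07, i.e. 73.31 dB SPL.
To meet 78.4 dB SPL overall, the treated vacuum pump may contribute at most 10^(78.4/10) − 2.144e+07 = 4.774e+07, i.e. 76.79 dB SPL.
So the vacuum pump must be reduced from 81.4 to 76.79 dB SPL: IL = 4.61 dB.

4.6 dB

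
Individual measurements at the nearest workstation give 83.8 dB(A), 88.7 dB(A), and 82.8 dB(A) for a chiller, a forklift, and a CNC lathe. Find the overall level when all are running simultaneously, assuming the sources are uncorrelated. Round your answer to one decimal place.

For uncorrelated sources the intensities add, so convert each level to linear form, sum, and take 10·log₁₀ of the total.
Σ 10^(L/10) = 10^(83.8/10) + 10^(88.7/10) + 10^(82.8/10) = 1.172e+09.
L_total = 10·log₁₀(1.172e+09) = 90.69 dB(A).

90.7 dB(A)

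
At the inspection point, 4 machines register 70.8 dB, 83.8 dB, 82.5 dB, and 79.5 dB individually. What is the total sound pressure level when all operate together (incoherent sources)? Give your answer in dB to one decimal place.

87.2 dB

For uncorrelated sources the intensities add, so convert each level to linear form, sum, and take 10·log₁₀ of the total.
Σ 10^(L/10) = 10^(70.8/10) + 10^(83.8/10) + 10^(82.5/10) + 10^(79.5/10) = 5.189e+08.
L_total = 10·log₁₀(5.189e+08) = 87.15 dB.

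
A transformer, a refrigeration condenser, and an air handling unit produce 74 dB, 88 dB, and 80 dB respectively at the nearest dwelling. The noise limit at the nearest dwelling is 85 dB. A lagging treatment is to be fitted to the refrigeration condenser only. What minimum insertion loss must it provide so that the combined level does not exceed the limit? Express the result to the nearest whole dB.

5 dB

Fixed contribution from the other sources: Σ 10^(L/10) = 10^(74/10) + 10^(80/10) = 1.251e+08 (80.97 dB).
The limit corresponds to 10^(85/10) = 3.162e+08; subtracting the fixed part leaves 1.911e+08 for the refrigeration condenser, i.e. 82.81 dB.
So the refrigeration condenser must be reduced from 88 to 82.81 dB: IL = 5.19 dB.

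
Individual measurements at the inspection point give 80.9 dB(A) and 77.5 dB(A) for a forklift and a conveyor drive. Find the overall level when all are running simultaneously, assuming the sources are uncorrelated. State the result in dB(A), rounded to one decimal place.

82.5 dB(A)

Incoherent sources combine by intensity addition: L_total = 10·log₁₀(Σ 10^(L_i/10)).
Σ 10^(L/10) = 10^(80.9/10) + 10^(77.5/10) = 1.793e+08.
L_total = 10·log₁₀(1.793e+08) = 82.53 dB(A).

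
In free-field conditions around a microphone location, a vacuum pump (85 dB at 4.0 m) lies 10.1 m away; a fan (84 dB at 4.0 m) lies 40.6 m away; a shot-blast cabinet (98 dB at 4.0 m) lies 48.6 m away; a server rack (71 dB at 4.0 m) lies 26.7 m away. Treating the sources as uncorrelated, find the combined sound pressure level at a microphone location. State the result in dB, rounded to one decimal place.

Propagate each source to the receiver with L = L_ref − 20·log₁₀(r/r_ref), then add intensities.
vacuum pump: 85 − 20·log₁₀(10.1/4.0) = 85 − 8.05 = 76.95 dB.
fan: 84 − 20·log₁₀(40.6/4.0) = 84 − 20.13 = 63.87 dB.
shot-blast cabinet: 98 − 20·log₁₀(48.6/4.0) = 98 − 21.69 = 76.31 dB.
server rack: 71 − 20·log₁₀(26.7/4.0) = 71 − 16.49 = 54.51 dB.
Σ 10^(L/10) = 9.506e+07 → L_total = 10·log₁₀(9.506e+07) = 79.78 dB.

79.8 dB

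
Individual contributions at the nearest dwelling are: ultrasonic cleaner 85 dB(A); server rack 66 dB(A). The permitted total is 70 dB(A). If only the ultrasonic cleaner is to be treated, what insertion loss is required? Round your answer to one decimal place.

17.2 dB

The untreated sources together contribute 10^(66/10) = 3.981e+06, i.e. 66.00 dB(A).
The limit corresponds to 10^(70/10) = 1.000e+07; subtracting the fixed part leaves 6.019e+06 for the ultrasonic cleaner, i.e. 67.80 dB(A).
Required insertion loss = 85 − 67.80 = 17.20 dB.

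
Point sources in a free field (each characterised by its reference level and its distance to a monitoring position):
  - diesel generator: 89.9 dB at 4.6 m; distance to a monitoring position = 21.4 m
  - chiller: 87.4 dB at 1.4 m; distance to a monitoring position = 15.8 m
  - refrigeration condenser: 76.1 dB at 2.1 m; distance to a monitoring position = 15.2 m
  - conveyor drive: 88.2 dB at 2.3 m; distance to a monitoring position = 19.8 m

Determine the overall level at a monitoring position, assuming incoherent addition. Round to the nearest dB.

Propagate each source to the receiver with L = L_ref − 20·log₁₀(r/r_ref), then add intensities.
diesel generator: 89.9 − 20·log₁₀(21.4/4.6) = 89.9 − 13.35 = 76.55 dB.
chiller: 87.4 − 20·log₁₀(15.8/1.4) = 87.4 − 21.05 = 66.35 dB.
refrigeration condenser: 76.1 − 20·log₁₀(15.2/2.1) = 76.1 − 17.19 = 58.91 dB.
conveyor drive: 88.2 − 20·log₁₀(19.8/2.3) = 88.2 − 18.70 = 69.50 dB.
Σ 10^(L/10) = 5.916e+07 → L_total = 10·log₁₀(5.916e+07) = 77.72 dB.

78 dB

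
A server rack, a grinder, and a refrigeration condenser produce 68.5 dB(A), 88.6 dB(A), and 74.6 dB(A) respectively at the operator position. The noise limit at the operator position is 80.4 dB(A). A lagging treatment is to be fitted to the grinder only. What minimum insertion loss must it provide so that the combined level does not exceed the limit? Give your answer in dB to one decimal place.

Everything except the grinder sums to 10^(68.5/10) + 10^(74.6/10) = 3.592e+07 in linear terms, 75.55 dB(A).
To meet 80.4 dB(A) overall, the treated grinder may contribute at most 10^(80.4/10) − 3.592e+07 = 7.373e+07, i.e. 78.68 dB(A).
Required insertion loss = 88.6 − 78.68 = 9.92 dB.

9.9 dB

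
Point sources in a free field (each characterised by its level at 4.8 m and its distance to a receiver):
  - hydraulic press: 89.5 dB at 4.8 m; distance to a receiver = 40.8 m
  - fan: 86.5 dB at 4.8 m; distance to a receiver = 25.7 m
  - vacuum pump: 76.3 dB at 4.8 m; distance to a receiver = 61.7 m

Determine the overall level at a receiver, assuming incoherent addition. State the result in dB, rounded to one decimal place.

First find each source's level at the receiver (point-source: −20·log₁₀(r/r_ref)), then combine on an intensity basis.
hydraulic press: 89.5 − 20·log₁₀(40.8/4.8) = 89.5 − 18.59 = 70.91 dB.
fan: 86.5 − 20·log₁₀(25.7/4.8) = 86.5 − 14.57 = 71.93 dB.
vacuum pump: 76.3 − 20·log₁₀(61.7/4.8) = 76.3 − 22.18 = 54.12 dB.
Σ 10^(L/10) = 2.818e+07 → L_total = 10·log₁₀(2.818e+07) = 74.50 dB.

74.5 dB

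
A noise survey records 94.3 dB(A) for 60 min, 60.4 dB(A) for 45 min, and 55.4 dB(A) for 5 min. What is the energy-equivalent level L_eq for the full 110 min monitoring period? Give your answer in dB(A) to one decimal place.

The energy average is taken in the linear domain: L_eq = 10·log₁₀[(Σ tᵢ·10^(Lᵢ/10))/T], T = 110 min.
Σ tᵢ·10^(Lᵢ/10) = 60·10^(94.3/10) + 45·10^(60.4/10) + 5·10^(55.4/10) = 1.615e+11.
L_eq = 10·log₁₀(1.615e+11/110) = 91.67 dB(A).

91.7 dB(A)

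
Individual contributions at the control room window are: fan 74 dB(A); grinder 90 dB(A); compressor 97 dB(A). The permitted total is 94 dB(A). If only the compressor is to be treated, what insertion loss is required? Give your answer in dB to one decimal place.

The untreated sources together contribute 10^(74/10) + 10^(90/10) = 1.025e+09, i.e. 90.11 dB(A).
To meet 94 dB(A) overall, the treated compressor may contribute at most 10^(94/10) − 1.025e+09 = 1.487e+09, i.e. 91.72 dB(A).
Required insertion loss = 97 − 91.72 = 5.28 dB.

5.3 dB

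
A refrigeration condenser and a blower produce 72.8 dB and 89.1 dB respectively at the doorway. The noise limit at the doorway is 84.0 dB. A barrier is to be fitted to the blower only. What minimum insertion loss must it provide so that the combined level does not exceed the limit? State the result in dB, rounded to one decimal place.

5.4 dB

The untreated sources together contribute 10^(72.8/10) = 1.905e+07, i.e. 72.80 dB.
To meet 84.0 dB overall, the treated blower may contribute at most 10^(84.0/10) − 1.905e+07 = 2.321e+08, i.e. 83.66 dB.
So the blower must be reduced from 89.1 to 83.66 dB: IL = 5.44 dB.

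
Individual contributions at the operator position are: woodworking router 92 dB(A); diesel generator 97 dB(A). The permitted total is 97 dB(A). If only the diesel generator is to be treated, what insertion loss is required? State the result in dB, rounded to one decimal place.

1.7 dB

Fixed contribution from the other source: Σ 10^(L/10) = 10^(92/10) = 1.585e+09 (92.00 dB(A)).
To meet 97 dB(A) overall, the treated diesel generator may contribute at most 10^(97/10) − 1.585e+09 = 3.427e+09, i.e. 95.35 dB(A).
So the diesel generator must be reduced from 97 to 95.35 dB(A): IL = 1.65 dB.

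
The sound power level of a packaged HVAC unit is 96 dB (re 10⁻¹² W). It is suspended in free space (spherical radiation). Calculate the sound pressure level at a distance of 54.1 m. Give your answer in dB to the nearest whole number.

50 dB

Free-field spherical radiation: L_p = L_w − 10·log₁₀(4π·r²), r = 54.1 m.
4π·r² = 3.678e+04 m², 10·log₁₀ of that is 45.656 dB.
L_p = 96 − 45.656 = 50.34 dB.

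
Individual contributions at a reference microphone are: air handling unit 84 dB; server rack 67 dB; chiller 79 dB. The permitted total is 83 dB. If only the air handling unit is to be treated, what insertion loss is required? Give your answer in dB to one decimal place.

Everything except the air handling unit sums to 10^(67/10) + 10^(79/10) = 8.444e+07 in linear terms, 79.27 dB.
The limit corresponds to 10^(83/10) = 1.995e+08; subtracting the fixed part leaves 1.151e+08 for the air handling unit, i.e. 80.61 dB.
Required insertion loss = 84 − 80.61 = 3.39 dB.

3.4 dB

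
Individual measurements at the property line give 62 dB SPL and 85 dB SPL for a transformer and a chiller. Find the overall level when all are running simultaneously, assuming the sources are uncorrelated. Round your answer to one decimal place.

For uncorrelated sources the intensities add, so convert each level to linear form, sum, and take 10·log₁₀ of the total.
Σ 10^(L/10) = 10^(62/10) + 10^(85/10) = 3.178e+08.
L_total = 10·log₁₀(3.178e+08) = 85.02 dB SPL.

85.0 dB SPL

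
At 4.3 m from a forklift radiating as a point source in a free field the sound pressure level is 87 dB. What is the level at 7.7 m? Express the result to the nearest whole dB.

For a point source, L₂ = L₁ − 20·log₁₀(r₂/r₁).
L₂ = 87 − 20·log₁₀(7.7/4.3) = 87 − 5.060 = 81.94 dB.

82 dB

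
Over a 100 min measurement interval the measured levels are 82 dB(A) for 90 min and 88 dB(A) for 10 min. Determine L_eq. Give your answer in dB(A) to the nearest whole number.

83 dB(A)

L_eq = 10·log₁₀[(1/T)·Σ tᵢ·10^(Lᵢ/10)] with T = 100 min.
Σ tᵢ·10^(Lᵢ/10) = 90·10^(82/10) + 10·10^(88/10) = 2.057e+10.
L_eq = 10·log₁₀(2.057e+10/100) = 83.13 dB(A).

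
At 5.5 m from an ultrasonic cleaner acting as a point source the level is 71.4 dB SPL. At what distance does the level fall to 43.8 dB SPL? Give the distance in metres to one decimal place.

Point-source spreading drops the level by 20·log₁₀(r₂/r₁); inverting, r₂/r₁ = 10^(ΔL/20).
r₂ = 5.5·10^((71.4−43.8)/20) = 5.5·10^(27.6/20) = 131.94 m.

131.9 m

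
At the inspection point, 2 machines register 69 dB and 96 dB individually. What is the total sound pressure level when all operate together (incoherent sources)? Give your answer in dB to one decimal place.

Incoherent sources combine by intensity addition: L_total = 10·log₁₀(Σ 10^(L_i/10)).
Σ 10^(L/10) = 10^(69/10) + 10^(96/10) = 3.989e+09.
L_total = 10·log₁₀(3.989e+09) = 96.01 dB.

96.0 dB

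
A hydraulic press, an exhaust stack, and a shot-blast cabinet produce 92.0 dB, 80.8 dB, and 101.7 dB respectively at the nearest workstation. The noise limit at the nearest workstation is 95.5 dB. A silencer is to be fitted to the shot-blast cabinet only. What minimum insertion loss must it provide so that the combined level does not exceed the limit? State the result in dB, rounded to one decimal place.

9.0 dB

Everything except the shot-blast cabinet sums to 10^(92.0/10) + 10^(80.8/10) = 1.705e+09 in linear terms, 92.32 dB.
The limit corresponds to 10^(95.5/10) = 3.548e+09; subtracting the fixed part leaves 1.843e+09 for the shot-blast cabinet, i.e. 92.66 dB.
Required insertion loss = 101.7 − 92.66 = 9.04 dB.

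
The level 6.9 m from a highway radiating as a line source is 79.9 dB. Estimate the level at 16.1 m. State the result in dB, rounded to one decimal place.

76.2 dB

Line-source attenuation: ΔL = 10·log₁₀(r₂/r₁) = 10·log₁₀(16.1/6.9) = 3.680 dB.
L₂ = 79.9 − 10·log₁₀(16.1/6.9) = 79.9 − 3.680 = 76.22 dB.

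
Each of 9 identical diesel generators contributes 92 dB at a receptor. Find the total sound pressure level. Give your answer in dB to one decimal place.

With 9 equal, uncorrelated contributions the intensity is 9× that of one unit, giving a rise of 10·log₁₀ 9.
L_total = 92 + 10·log₁₀(9) = 92 + 9.542 = 101.54 dB.

101.5 dB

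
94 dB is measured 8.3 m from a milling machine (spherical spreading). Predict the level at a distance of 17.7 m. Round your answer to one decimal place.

87.4 dB

Spherical spreading from a point source gives a 20·log₁₀(r₂/r₁) drop.
L₂ = 94 − 20·log₁₀(17.7/8.3) = 94 − 6.578 = 87.42 dB.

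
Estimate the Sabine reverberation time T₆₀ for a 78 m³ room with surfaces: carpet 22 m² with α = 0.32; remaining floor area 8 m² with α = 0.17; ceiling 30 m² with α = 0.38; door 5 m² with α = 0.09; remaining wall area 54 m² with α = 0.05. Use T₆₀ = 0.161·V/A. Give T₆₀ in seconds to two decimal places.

0.55 s

Total absorption A = 22·0.32 + 8·0.17 + 30·0.38 + 5·0.09 + 54·0.05 = 22.95 m² sabins.
T₆₀ = 0.161·V/A = 0.161·78/22.95 = 0.547 s.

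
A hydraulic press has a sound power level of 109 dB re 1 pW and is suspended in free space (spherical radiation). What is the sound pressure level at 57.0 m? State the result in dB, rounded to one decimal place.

The power spreads over a sphere of area 4π·r², so L_p = L_w − 10·log₁₀(4π·r²).
4π·r² = 4.083e+04 m², 10·log₁₀ of that is 46.110 dB.
L_p = 109 − 46.110 = 62.89 dB.

62.9 dB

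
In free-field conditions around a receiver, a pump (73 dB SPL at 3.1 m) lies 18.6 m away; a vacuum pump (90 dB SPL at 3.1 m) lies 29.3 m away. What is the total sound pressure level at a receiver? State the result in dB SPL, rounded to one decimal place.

70.7 dB SPL

First find each source's level at the receiver (point-source: −20·log₁₀(r/r_ref)), then combine on an intensity basis.
pump: 73 − 20·log₁₀(18.6/3.1) = 73 − 15.56 = 57.44 dB SPL.
vacuum pump: 90 − 20·log₁₀(29.3/3.1) = 90 − 19.51 = 70.49 dB SPL.
Σ 10^(L/10) = 1.175e+07 → L_total = 10·log₁₀(1.175e+07) = 70.70 dB SPL.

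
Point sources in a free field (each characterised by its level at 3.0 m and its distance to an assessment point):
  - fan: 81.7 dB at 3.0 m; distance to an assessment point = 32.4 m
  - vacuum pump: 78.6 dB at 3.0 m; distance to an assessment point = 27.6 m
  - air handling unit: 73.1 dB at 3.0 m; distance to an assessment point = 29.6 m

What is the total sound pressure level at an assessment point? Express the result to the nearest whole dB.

Apply inverse-square spreading to bring every level to the receiver, then sum 10^(L/10).
fan: 81.7 − 20·log₁₀(32.4/3.0) = 81.7 − 20.67 = 61.03 dB.
vacuum pump: 78.6 − 20·log₁₀(27.6/3.0) = 78.6 − 19.28 = 59.32 dB.
air handling unit: 73.1 − 20·log₁₀(29.6/3.0) = 73.1 − 19.88 = 53.22 dB.
Σ 10^(L/10) = 2.334e+06 → L_total = 10·log₁₀(2.334e+06) = 63.68 dB.

64 dB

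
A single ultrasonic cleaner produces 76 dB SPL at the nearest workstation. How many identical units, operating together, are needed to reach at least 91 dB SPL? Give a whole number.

Need L₁ + 10·log₁₀ N ≥ 91, i.e. log₁₀ N ≥ 1.50.
N ≥ 10^(15.0/10) = 31.623, so N = 32.

32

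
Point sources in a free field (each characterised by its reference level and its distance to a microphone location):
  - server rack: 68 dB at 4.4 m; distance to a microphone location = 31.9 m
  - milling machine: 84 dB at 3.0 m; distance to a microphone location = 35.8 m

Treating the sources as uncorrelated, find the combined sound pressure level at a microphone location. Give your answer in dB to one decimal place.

First find each source's level at the receiver (point-source: −20·log₁₀(r/r_ref)), then combine on an intensity basis.
server rack: 68 − 20·log₁₀(31.9/4.4) = 68 − 17.21 = 50.79 dB.
milling machine: 84 − 20·log₁₀(35.8/3.0) = 84 − 21.54 = 62.46 dB.
Σ 10^(L/10) = 1.884e+06 → L_total = 10·log₁₀(1.884e+06) = 62.75 dB.

62.8 dB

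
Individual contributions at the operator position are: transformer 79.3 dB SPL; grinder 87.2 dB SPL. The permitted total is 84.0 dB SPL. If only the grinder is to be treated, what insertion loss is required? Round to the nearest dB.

5 dB

Fixed contribution from the other source: Σ 10^(L/10) = 10^(79.3/10) = 8.511e+07 (79.30 dB SPL).
To meet 84.0 dB SPL overall, the treated grinder may contribute at most 10^(84.0/10) − 8.511e+07 = 1.661e+08, i.e. 82.20 dB SPL.
So the grinder must be reduced from 87.2 to 82.20 dB SPL: IL = 5.00 dB.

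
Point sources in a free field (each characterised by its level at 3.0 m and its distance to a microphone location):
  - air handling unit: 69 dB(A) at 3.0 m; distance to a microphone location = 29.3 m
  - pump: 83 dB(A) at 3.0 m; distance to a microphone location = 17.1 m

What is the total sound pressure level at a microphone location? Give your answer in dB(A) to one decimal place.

67.9 dB(A)

First find each source's level at the receiver (point-source: −20·log₁₀(r/r_ref)), then combine on an intensity basis.
air handling unit: 69 − 20·log₁₀(29.3/3.0) = 69 − 19.79 = 49.21 dB(A).
pump: 83 − 20·log₁₀(17.1/3.0) = 83 − 15.12 = 67.88 dB(A).
Σ 10^(L/10) = 6.224e+06 → L_total = 10·log₁₀(6.224e+06) = 67.94 dB(A).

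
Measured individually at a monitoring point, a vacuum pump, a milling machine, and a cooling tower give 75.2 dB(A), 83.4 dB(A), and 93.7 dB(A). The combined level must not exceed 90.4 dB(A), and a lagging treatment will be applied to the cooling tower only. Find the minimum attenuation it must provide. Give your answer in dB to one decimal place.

4.4 dB

The untreated sources together contribute 10^(75.2/10) + 10^(83.4/10) = 2.519e+08, i.e. 84.01 dB(A).
To meet 90.4 dB(A) overall, the treated cooling tower may contribute at most 10^(90.4/10) − 2.519e+08 = 8.446e+08, i.e. 89.27 dB(A).
Required insertion loss = 93.7 − 89.27 = 4.43 dB.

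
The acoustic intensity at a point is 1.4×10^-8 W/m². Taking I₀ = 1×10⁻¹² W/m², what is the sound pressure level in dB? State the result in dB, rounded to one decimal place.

41.5 dB

L = 10·log₁₀(I/I₀) = 10·log₁₀(1.4×10^-8/10⁻¹²) = 10·log₁₀(1.4×10^4).
L = 10·(0.1461 + 4) = 41.46 dB.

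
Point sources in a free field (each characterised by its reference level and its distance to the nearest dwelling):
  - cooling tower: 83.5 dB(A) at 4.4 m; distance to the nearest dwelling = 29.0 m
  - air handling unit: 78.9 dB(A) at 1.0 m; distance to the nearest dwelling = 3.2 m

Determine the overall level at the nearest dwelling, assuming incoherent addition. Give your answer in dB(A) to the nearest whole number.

First find each source's level at the receiver (point-source: −20·log₁₀(r/r_ref)), then combine on an intensity basis.
cooling tower: 83.5 − 20·log₁₀(29.0/4.4) = 83.5 − 16.38 = 67.12 dB(A).
air handling unit: 78.9 − 20·log₁₀(3.2/1.0) = 78.9 − 10.10 = 68.80 dB(A).
Σ 10^(L/10) = 1.273e+07 → L_total = 10·log₁₀(1.273e+07) = 71.05 dB(A).

71 dB(A)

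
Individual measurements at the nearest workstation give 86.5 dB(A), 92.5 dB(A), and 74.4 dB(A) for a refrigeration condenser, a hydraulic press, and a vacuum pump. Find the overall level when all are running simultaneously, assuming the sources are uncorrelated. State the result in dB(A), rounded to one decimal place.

For uncorrelated sources the intensities add, so convert each level to linear form, sum, and take 10·log₁₀ of the total.
Σ 10^(L/10) = 10^(86.5/10) + 10^(92.5/10) + 10^(74.4/10) = 2.253e+09.
L_total = 10·log₁₀(2.253e+09) = 93.53 dB(A).

93.5 dB(A)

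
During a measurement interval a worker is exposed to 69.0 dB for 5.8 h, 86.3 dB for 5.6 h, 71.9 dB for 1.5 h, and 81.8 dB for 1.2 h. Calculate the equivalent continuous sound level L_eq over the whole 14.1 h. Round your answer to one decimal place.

82.7 dB

The energy average is taken in the linear domain: L_eq = 10·log₁₀[(Σ tᵢ·10^(Lᵢ/10))/T], T = 14.1 h.
Σ tᵢ·10^(Lᵢ/10) = 5.8·10^(69.0/10) + 5.6·10^(86.3/10) + 1.5·10^(71.9/10) + 1.2·10^(81.8/10) = 2.640e+09.
L_eq = 10·log₁₀(2.640e+09/14.1) = 82.72 dB.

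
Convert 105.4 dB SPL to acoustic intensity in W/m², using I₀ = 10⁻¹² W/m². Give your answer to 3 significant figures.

0.0347 W/m²

I = I₀·10^(L/10) = 10⁻¹² × 10^(105.4/10) = 10^(-1.460).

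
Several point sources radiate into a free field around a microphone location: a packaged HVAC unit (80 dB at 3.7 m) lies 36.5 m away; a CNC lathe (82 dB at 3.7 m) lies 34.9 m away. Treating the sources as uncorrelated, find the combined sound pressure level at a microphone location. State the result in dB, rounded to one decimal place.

Apply inverse-square spreading to bring every level to the receiver, then sum 10^(L/10).
packaged HVAC unit: 80 − 20·log₁₀(36.5/3.7) = 80 − 19.88 = 60.12 dB.
CNC lathe: 82 − 20·log₁₀(34.9/3.7) = 82 − 19.49 = 62.51 dB.
Σ 10^(L/10) = 2.809e+06 → L_total = 10·log₁₀(2.809e+06) = 64.49 dB.

64.5 dB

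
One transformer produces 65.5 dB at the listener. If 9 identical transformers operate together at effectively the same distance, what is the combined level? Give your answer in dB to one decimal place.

N identical incoherent sources raise the level by 10·log₁₀ N.
L_total = 65.5 + 10·log₁₀(9) = 65.5 + 9.542 = 75.04 dB.

75.0 dB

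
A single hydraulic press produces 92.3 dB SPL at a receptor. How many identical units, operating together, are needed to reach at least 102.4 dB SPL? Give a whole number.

N identical sources give L₁ + 10·log₁₀ N, so require 10·log₁₀ N ≥ 102.4 − 92.3 = 10.1 dB.
N ≥ 10^(10.1/10) = 10.233, so N = 11.

11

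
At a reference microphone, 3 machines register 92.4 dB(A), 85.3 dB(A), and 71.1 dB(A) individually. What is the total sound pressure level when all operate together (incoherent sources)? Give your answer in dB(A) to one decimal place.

Incoherent sources combine by intensity addition: L_total = 10·log₁₀(Σ 10^(L_i/10)).
Σ 10^(L/10) = 10^(92.4/10) + 10^(85.3/10) + 10^(71.1/10) = 2.090e+09.
L_total = 10·log₁₀(2.090e+09) = 93.20 dB(A).

93.2 dB(A)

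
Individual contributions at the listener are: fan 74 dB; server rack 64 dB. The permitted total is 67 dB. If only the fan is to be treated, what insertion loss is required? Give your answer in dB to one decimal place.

10.0 dB

Fixed contribution from the other source: Σ 10^(L/10) = 10^(64/10) = 2.512e+06 (64.00 dB).
The limit corresponds to 10^(67/10) = 5.012e+06; subtracting the fixed part leaves 2.500e+06 for the fan, i.e. 63.98 dB.
Required insertion loss = 74 − 63.98 = 10.02 dB.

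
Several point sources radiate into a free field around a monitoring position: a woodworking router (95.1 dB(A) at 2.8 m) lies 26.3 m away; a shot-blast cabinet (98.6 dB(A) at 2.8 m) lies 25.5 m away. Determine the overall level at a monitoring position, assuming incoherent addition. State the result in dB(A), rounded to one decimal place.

Propagate each source to the receiver with L = L_ref − 20·log₁₀(r/r_ref), then add intensities.
woodworking router: 95.1 − 20·log₁₀(26.3/2.8) = 95.1 − 19.46 = 75.64 dB(A).
shot-blast cabinet: 98.6 − 20·log₁₀(25.5/2.8) = 98.6 − 19.19 = 79.41 dB(A).
Σ 10^(L/10) = 1.240e+08 → L_total = 10·log₁₀(1.240e+08) = 80.94 dB(A).

80.9 dB(A)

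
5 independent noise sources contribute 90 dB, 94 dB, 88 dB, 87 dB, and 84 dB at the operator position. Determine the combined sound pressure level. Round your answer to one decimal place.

96.9 dB

Incoherent sources combine by intensity addition: L_total = 10·log₁₀(Σ 10^(L_i/10)).
Σ 10^(L/10) = 10^(90/10) + 10^(94/10) + 10^(88/10) + 10^(87/10) + 10^(84/10) = 4.895e+09.
L_total = 10·log₁₀(4.895e+09) = 96.90 dB.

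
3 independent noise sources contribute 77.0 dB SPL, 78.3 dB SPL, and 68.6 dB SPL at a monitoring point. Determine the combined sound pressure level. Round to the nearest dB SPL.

81 dB SPL

For uncorrelated sources the intensities add, so convert each level to linear form, sum, and take 10·log₁₀ of the total.
Σ 10^(L/10) = 10^(77.0/10) + 10^(78.3/10) + 10^(68.6/10) = 1.250e+08.
L_total = 10·log₁₀(1.250e+08) = 80.97 dB SPL.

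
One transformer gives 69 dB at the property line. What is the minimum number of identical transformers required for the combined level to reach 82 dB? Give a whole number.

20

N identical sources give L₁ + 10·log₁₀ N, so require 10·log₁₀ N ≥ 82 − 69 = 13.0 dB.
N ≥ 10^(13.0/10) = 19.953, so N = 20.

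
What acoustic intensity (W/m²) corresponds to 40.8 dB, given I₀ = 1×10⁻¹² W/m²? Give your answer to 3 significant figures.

1.20e-08 W/m²

L = 10·log₁₀(I/I₀) ⇒ I = I₀·10^(L/10) = 10⁻¹² × 10^4.08.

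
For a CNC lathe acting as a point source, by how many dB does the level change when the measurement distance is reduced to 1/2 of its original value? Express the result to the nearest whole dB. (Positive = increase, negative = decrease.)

Point-source spreading: ΔL = −20·log₁₀(r₂/r₁).
ΔL = −20·log₁₀(0.5) = +6.02 dB.

+6 dB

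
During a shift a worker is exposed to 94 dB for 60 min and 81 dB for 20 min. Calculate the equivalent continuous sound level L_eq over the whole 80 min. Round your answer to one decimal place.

92.8 dB

L_eq = 10·log₁₀[(1/T)·Σ tᵢ·10^(Lᵢ/10)] with T = 80 min.
Σ tᵢ·10^(Lᵢ/10) = 60·10^(94/10) + 20·10^(81/10) = 1.532e+11.
L_eq = 10·log₁₀(1.532e+11/80) = 92.82 dB.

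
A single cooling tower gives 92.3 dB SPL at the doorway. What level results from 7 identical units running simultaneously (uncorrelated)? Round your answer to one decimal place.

N identical incoherent sources raise the level by 10·log₁₀ N.
L_total = 92.3 + 10·log₁₀(7) = 92.3 + 8.451 = 100.75 dB SPL.

100.8 dB SPL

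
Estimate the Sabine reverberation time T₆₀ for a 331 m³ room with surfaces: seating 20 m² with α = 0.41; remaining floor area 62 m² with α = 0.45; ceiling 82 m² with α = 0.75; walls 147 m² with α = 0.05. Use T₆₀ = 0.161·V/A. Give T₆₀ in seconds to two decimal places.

0.51 s

A = Σ Sᵢαᵢ = 20·0.41 + 62·0.45 + 82·0.75 + 147·0.05 = 104.95 m².
T₆₀ = 0.161·V/A = 0.161·331/104.95 = 0.508 s.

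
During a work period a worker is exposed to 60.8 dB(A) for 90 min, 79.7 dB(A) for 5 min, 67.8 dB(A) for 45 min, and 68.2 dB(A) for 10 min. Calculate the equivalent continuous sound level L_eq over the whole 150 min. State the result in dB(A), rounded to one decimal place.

67.8 dB(A)

The energy average is taken in the linear domain: L_eq = 10·log₁₀[(Σ tᵢ·10^(Lᵢ/10))/T], T = 150 min.
Σ tᵢ·10^(Lᵢ/10) = 90·10^(60.8/10) + 5·10^(79.7/10) + 45·10^(67.8/10) + 10·10^(68.2/10) = 9.121e+08.
L_eq = 10·log₁₀(9.121e+08/150) = 67.84 dB(A).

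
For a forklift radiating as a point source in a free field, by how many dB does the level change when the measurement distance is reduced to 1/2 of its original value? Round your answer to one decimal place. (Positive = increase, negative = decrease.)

With spherical spreading the level changes by −20·log₁₀(r₂/r₁).
ΔL = −20·log₁₀(0.5) = +6.02 dB.

+6.0 dB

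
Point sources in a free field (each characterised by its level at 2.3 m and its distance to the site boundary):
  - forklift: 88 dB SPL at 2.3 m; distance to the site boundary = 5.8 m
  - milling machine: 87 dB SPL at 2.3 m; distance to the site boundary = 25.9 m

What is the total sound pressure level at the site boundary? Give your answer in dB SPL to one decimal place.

First find each source's level at the receiver (point-source: −20·log₁₀(r/r_ref)), then combine on an intensity basis.
forklift: 88 − 20·log₁₀(5.8/2.3) = 88 − 8.03 = 79.97 dB SPL.
milling machine: 87 − 20·log₁₀(25.9/2.3) = 87 − 21.03 = 65.97 dB SPL.
Σ 10^(L/10) = 1.032e+08 → L_total = 10·log₁₀(1.032e+08) = 80.14 dB SPL.

80.1 dB SPL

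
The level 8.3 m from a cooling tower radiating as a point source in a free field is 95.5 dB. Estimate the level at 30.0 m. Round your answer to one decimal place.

Spherical spreading from a point source gives a 20·log₁₀(r₂/r₁) drop.
L₂ = 95.5 − 20·log₁₀(30.0/8.3) = 95.5 − 11.161 = 84.34 dB.

84.3 dB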